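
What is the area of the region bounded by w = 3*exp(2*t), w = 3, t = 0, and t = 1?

On [0, 1], (3*exp(2*t)) - (3) = 3*exp(2*t) - 3 is ≥ 0 throughout, so the area is a single integral of |3*exp(2*t) - 3|.
∫[0,1] (3*exp(2*t) - 3) dt = -9/2 + 3*exp(2)/2.

-9/2 + 3*exp(2)/2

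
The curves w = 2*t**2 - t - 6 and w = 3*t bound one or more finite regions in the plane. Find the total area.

64/3

Set the curves equal: 2*t**2 - t - 6 = 3*t, so 2*t**2 - 4*t - 6 = 0, which factors as 2*(t - 3)*(t + 1) = 0. The curves meet at t = -1, 3.
On [-1, 3], w = 3*t is on top; that piece has area ∫[-1,3] (-(2*t**2 - 4*t - 6)) dt = 64/3.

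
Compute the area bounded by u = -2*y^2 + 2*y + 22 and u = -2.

Both boundary curves give u as a function of y, so integrate with respect to y. Setting them equal: -2*y^2 + 2*y + 24 = 0, i.e. -2*(y - 4)*(y + 3) = 0, so they meet at y = -3, 4.
For y in [-3, 4], u = -2*y^2 + 2*y + 22 is on the right; area = ∫[-3,4] (-2*y^2 + 2*y + 24) dy = 343/3.

343/3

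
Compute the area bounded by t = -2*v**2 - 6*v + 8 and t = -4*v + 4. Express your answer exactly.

9

Both boundary curves give t as a function of v, so integrate with respect to v. Setting them equal: -2*v**2 - 2*v + 4 = 0, i.e. -2*(v - 1)*(v + 2) = 0, so they meet at v = -2, 1.
For v in [-2, 1], t = -2*v**2 - 6*v + 8 is on the right; area = ∫[-2,1] (-2*v**2 - 2*v + 4) dv = 9.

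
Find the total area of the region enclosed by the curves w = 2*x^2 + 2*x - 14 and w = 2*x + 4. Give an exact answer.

Set the curves equal: 2*x^2 + 2*x - 14 = 2*x + 4, so 2*x^2 - 18 = 0, which factors as 2*(x - 3)*(x + 3) = 0. The curves meet at x = -3, 3.
On [-3, 3], w = 2*x + 4 is on top; that piece has area ∫[-3,3] (-(2*x^2 - 18)) dx = 72.

72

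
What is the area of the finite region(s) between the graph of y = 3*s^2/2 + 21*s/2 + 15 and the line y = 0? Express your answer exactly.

27/4

The curve meets the s-axis where 3*s^2/2 + 21*s/2 + 15 = 0, i.e. 3*(s + 2)*(s + 5)/2 = 0, at s = -5, -2.
On [-5, -2] the curve lies below the axis; ∫[-5,-2] (3*s^2/2 + 21*s/2 + 15) ds = -27/4, giving area 27/4.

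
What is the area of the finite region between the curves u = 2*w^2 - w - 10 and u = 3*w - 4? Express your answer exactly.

Both boundary curves give u as a function of w, so integrate with respect to w. Setting them equal: 2*w^2 - 4*w - 6 = 0, i.e. 2*(w - 3)*(w + 1) = 0, so they meet at w = -1, 3.
For w in [-1, 3], u = 2*w^2 - w - 10 is on the left; area = ∫[-1,3] (-(2*w^2 - 4*w - 6)) dw = 64/3.

64/3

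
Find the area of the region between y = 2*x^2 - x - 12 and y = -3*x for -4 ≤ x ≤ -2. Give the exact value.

The difference (2*x^2 - x - 12) - (-3*x) = 2*x^2 + 2*x - 12 changes sign at x = -3 inside [-4, -2], so split the integral there.
∫[-4,-3] (2*x^2 + 2*x - 12) dx = 17/3.
∫[-3,-2] (2*x^2 + 2*x - 12) dx = -13/3; the area of that piece is 13/3.
Total area = 17/3 + 13/3 = 10.

10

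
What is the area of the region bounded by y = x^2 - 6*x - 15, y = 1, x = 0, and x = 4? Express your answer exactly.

272/3

On [0, 4], (x^2 - 6*x - 15) - (1) = x^2 - 6*x - 16 is ≤ 0 throughout, so the area is a single integral of |x^2 - 6*x - 16|.
∫[0,4] (x^2 - 6*x - 16) dx = -272/3; the area of that piece is 272/3.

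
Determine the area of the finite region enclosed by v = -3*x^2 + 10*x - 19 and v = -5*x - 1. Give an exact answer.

Set the curves equal: -3*x^2 + 10*x - 19 = -5*x - 1, so -3*x^2 + 15*x - 18 = 0, which factors as -3*(x - 3)*(x - 2) = 0. The curves meet at x = 2, 3.
On [2, 3], v = -3*x^2 + 10*x - 19 is on top; that piece has area ∫[2,3] (-3*x^2 + 15*x - 18) dx = 1/2.

1/2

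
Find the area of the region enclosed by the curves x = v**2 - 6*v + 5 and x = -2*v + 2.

4/3

Both boundary curves give x as a function of v, so integrate with respect to v. Setting them equal: v**2 - 4*v + 3 = 0, i.e. (v - 3)*(v - 1) = 0, so they meet at v = 1, 3.
For v in [1, 3], x = v**2 - 6*v + 5 is on the left; area = ∫[1,3] (-(v**2 - 4*v + 3)) dv = 4/3.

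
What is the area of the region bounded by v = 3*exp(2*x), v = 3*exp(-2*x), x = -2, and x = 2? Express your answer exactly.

The difference (3*exp(2*x)) - (3*exp(-2*x)) = 3*exp(2*x) - 3*exp(-2*x) changes sign at x = 0 inside [-2, 2], so split the integral there.
∫[-2,0] (3*exp(2*x) - 3*exp(-2*x)) dx = -3*exp(4)/2 - 3*exp(-4)/2 + 3; the area of that piece is -3 + 3*exp(-4)/2 + 3*exp(4)/2.
∫[0,2] (3*exp(2*x) - 3*exp(-2*x)) dx = -3 + 3*exp(-4)/2 + 3*exp(4)/2.
Total area = (-3 + 3*exp(-4)/2 + 3*exp(4)/2) + (-3 + 3*exp(-4)/2 + 3*exp(4)/2) = -6 + 3*exp(-4) + 3*exp(4).

-6 + 3*exp(-4) + 3*exp(4)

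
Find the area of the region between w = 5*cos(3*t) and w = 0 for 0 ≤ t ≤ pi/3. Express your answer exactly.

10/3

The difference (5*cos(3*t)) - (0) = 5*cos(3*t) changes sign at t = pi/6 inside [0, pi/3], so split the integral there.
∫[0,pi/6] (5*cos(3*t)) dt = 5/3.
∫[pi/6,pi/3] (5*cos(3*t)) dt = -5/3; the area of that piece is 5/3.
Total area = 5/3 + 5/3 = 10/3.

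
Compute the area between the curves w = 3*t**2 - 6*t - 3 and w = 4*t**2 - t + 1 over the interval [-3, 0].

31/6

The difference (3*t**2 - 6*t - 3) - (4*t**2 - t + 1) = -t**2 - 5*t - 4 changes sign at t = -1 inside [-3, 0], so split the integral there.
∫[-3,-1] (-t**2 - 5*t - 4) dt = 10/3.
∫[-1,0] (-t**2 - 5*t - 4) dt = -11/6; the area of that piece is 11/6.
Total area = 10/3 + 11/6 = 31/6.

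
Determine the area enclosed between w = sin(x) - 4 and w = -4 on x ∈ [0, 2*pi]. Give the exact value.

4

The difference (sin(x) - 4) - (-4) = sin(x) changes sign at x = pi inside [0, 2*pi], so split the integral there.
∫[0,pi] (sin(x)) dx = 2.
∫[pi,2*pi] (sin(x)) dx = -2; the area of that piece is 2.
Total area = 2 + 2 = 4.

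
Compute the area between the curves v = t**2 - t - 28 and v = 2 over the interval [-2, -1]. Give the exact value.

On [-2, -1], (t**2 - t - 28) - (2) = t**2 - t - 30 is ≤ 0 throughout, so the area is a single integral of |t**2 - t - 30|.
∫[-2,-1] (t**2 - t - 30) dt = -157/6; the area of that piece is 157/6.

157/6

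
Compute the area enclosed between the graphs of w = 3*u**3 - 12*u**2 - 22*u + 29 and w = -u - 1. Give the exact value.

937/4

Set the curves equal: 3*u**3 - 12*u**2 - 22*u + 29 = -u - 1, so 3*u**3 - 12*u**2 - 21*u + 30 = 0, which factors as 3*(u - 5)*(u - 1)*(u + 2) = 0. The curves meet at u = -2, 1, 5.
On [-2, 1], w = 3*u**3 - 12*u**2 - 22*u + 29 is on top; that piece has area ∫[-2,1] (3*u**3 - 12*u**2 - 21*u + 30) du = 297/4.
On [1, 5], w = -u - 1 is on top; that piece has area ∫[1,5] (-(3*u**3 - 12*u**2 - 21*u + 30)) du = 160.
Total enclosed area = 297/4 + 160 = 937/4.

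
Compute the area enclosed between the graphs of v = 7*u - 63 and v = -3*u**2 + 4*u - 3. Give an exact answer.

Set the curves equal: 7*u - 63 = -3*u**2 + 4*u - 3, so 3*u**2 + 3*u - 60 = 0, which factors as 3*(u - 4)*(u + 5) = 0. The curves meet at u = -5, 4.
On [-5, 4], v = -3*u**2 + 4*u - 3 is on top; that piece has area ∫[-5,4] (-(3*u**2 + 3*u - 60)) du = 729/2.

729/2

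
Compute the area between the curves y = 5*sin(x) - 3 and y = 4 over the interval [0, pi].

-10 + 7*pi

On [0, pi], (5*sin(x) - 3) - (4) = 5*sin(x) - 7 is ≤ 0 throughout, so the area is a single integral of |5*sin(x) - 7|.
∫[0,pi] (5*sin(x) - 7) dx = 10 - 7*pi; the area of that piece is -10 + 7*pi.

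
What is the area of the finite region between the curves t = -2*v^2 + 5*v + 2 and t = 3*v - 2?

Both boundary curves give t as a function of v, so integrate with respect to v. Setting them equal: -2*v^2 + 2*v + 4 = 0, i.e. -2*(v - 2)*(v + 1) = 0, so they meet at v = -1, 2.
For v in [-1, 2], t = -2*v^2 + 5*v + 2 is on the right; area = ∫[-1,2] (-2*v^2 + 2*v + 4) dv = 9.

9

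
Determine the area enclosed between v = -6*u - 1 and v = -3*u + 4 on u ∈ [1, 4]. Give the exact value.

On [1, 4], (-6*u - 1) - (-3*u + 4) = -3*u - 5 is ≤ 0 throughout, so the area is a single integral of |-3*u - 5|.
∫[1,4] (-3*u - 5) du = -75/2; the area of that piece is 75/2.

75/2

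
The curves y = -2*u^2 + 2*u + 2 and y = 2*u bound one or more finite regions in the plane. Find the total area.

8/3

Set the curves equal: -2*u^2 + 2*u + 2 = 2*u, so -2*u^2 + 2 = 0, which factors as -2*(u - 1)*(u + 1) = 0. The curves meet at u = -1, 1.
On [-1, 1], y = -2*u^2 + 2*u + 2 is on top; that piece has area ∫[-1,1] (-2*u^2 + 2) du = 8/3.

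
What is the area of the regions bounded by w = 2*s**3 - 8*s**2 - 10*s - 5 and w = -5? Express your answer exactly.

443/3

Set the curves equal: 2*s**3 - 8*s**2 - 10*s - 5 = -5, so 2*s**3 - 8*s**2 - 10*s = 0, which factors as 2*s*(s - 5)*(s + 1) = 0. The curves meet at s = -1, 0, 5.
On [-1, 0], w = 2*s**3 - 8*s**2 - 10*s - 5 is on top; that piece has area ∫[-1,0] (2*s**3 - 8*s**2 - 10*s) ds = 11/6.
On [0, 5], w = -5 is on top; that piece has area ∫[0,5] (-(2*s**3 - 8*s**2 - 10*s)) ds = 875/6.
Total enclosed area = 11/6 + 875/6 = 443/3.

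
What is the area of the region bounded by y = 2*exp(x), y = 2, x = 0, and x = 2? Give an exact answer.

On [0, 2], (2*exp(x)) - (2) = 2*exp(x) - 2 is ≥ 0 throughout, so the area is a single integral of |2*exp(x) - 2|.
∫[0,2] (2*exp(x) - 2) dx = -6 + 2*exp(2).

-6 + 2*exp(2)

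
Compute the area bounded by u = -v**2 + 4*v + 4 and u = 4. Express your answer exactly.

Both boundary curves give u as a function of v, so integrate with respect to v. Setting them equal: -v**2 + 4*v = 0, i.e. -v*(v - 4) = 0, so they meet at v = 0, 4.
For v in [0, 4], u = -v**2 + 4*v + 4 is on the right; area = ∫[0,4] (-v**2 + 4*v) dv = 32/3.

32/3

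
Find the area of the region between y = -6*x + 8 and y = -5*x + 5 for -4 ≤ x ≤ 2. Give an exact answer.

On [-4, 2], (-6*x + 8) - (-5*x + 5) = -x + 3 is ≥ 0 throughout, so the area is a single integral of |-x + 3|.
∫[-4,2] (-x + 3) dx = 24.

24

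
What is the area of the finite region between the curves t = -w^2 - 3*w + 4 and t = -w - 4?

Both boundary curves give t as a function of w, so integrate with respect to w. Setting them equal: -w^2 - 2*w + 8 = 0, i.e. -(w - 2)*(w + 4) = 0, so they meet at w = -4, 2.
For w in [-4, 2], t = -w^2 - 3*w + 4 is on the right; area = ∫[-4,2] (-w^2 - 2*w + 8) dw = 36.

36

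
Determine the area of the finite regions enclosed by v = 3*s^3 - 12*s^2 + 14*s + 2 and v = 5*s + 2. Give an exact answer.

37/4

Set the curves equal: 3*s^3 - 12*s^2 + 14*s + 2 = 5*s + 2, so 3*s^3 - 12*s^2 + 9*s = 0, which factors as 3*s*(s - 3)*(s - 1) = 0. The curves meet at s = 0, 1, 3.
On [0, 1], v = 3*s^3 - 12*s^2 + 14*s + 2 is on top; that piece has area ∫[0,1] (3*s^3 - 12*s^2 + 9*s) ds = 5/4.
On [1, 3], v = 5*s + 2 is on top; that piece has area ∫[1,3] (-(3*s^3 - 12*s^2 + 9*s)) ds = 8.
Total enclosed area = 5/4 + 8 = 37/4.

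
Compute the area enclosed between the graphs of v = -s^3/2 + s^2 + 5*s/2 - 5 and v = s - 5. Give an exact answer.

71/12

Set the curves equal: -s^3/2 + s^2 + 5*s/2 - 5 = s - 5, so -s^3/2 + s^2 + 3*s/2 = 0, which factors as -s*(s - 3)*(s + 1)/2 = 0. The curves meet at s = -1, 0, 3.
On [-1, 0], v = s - 5 is on top; that piece has area ∫[-1,0] (-(-s^3/2 + s^2 + 3*s/2)) ds = 7/24.
On [0, 3], v = -s^3/2 + s^2 + 5*s/2 - 5 is on top; that piece has area ∫[0,3] (-s^3/2 + s^2 + 3*s/2) ds = 45/8.
Total enclosed area = 7/24 + 45/8 = 71/12.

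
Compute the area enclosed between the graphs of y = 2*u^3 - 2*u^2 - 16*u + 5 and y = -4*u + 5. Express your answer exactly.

Set the curves equal: 2*u^3 - 2*u^2 - 16*u + 5 = -4*u + 5, so 2*u^3 - 2*u^2 - 12*u = 0, which factors as 2*u*(u - 3)*(u + 2) = 0. The curves meet at u = -2, 0, 3.
On [-2, 0], y = 2*u^3 - 2*u^2 - 16*u + 5 is on top; that piece has area ∫[-2,0] (2*u^3 - 2*u^2 - 12*u) du = 32/3.
On [0, 3], y = -4*u + 5 is on top; that piece has area ∫[0,3] (-(2*u^3 - 2*u^2 - 12*u)) du = 63/2.
Total enclosed area = 32/3 + 63/2 = 253/6.

253/6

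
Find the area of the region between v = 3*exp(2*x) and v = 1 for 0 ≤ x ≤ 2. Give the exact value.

On [0, 2], (3*exp(2*x)) - (1) = 3*exp(2*x) - 1 is ≥ 0 throughout, so the area is a single integral of |3*exp(2*x) - 1|.
∫[0,2] (3*exp(2*x) - 1) dx = -7/2 + 3*exp(4)/2.

-7/2 + 3*exp(4)/2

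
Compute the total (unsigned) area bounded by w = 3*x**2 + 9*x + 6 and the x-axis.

The curve meets the x-axis where 3*x**2 + 9*x + 6 = 0, i.e. 3*(x + 1)*(x + 2) = 0, at x = -2, -1.
On [-2, -1] the curve lies below the axis; ∫[-2,-1] (3*x**2 + 9*x + 6) dx = -1/2, giving area 1/2.

1/2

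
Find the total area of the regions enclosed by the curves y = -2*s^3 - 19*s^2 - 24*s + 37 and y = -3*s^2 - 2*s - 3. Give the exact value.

443/3

Set the curves equal: -2*s^3 - 19*s^2 - 24*s + 37 = -3*s^2 - 2*s - 3, so -2*s^3 - 16*s^2 - 22*s + 40 = 0, which factors as -2*(s - 1)*(s + 4)*(s + 5) = 0. The curves meet at s = -5, -4, 1.
On [-5, -4], y = -3*s^2 - 2*s - 3 is on top; that piece has area ∫[-5,-4] (-(-2*s^3 - 16*s^2 - 22*s + 40)) ds = 11/6.
On [-4, 1], y = -2*s^3 - 19*s^2 - 24*s + 37 is on top; that piece has area ∫[-4,1] (-2*s^3 - 16*s^2 - 22*s + 40) ds = 875/6.
Total enclosed area = 11/6 + 875/6 = 443/3.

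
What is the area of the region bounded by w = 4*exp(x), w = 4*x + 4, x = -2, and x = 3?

-30 - 4*exp(-2) + 4*exp(3)

On [-2, 3], (4*exp(x)) - (4*x + 4) = -4*x + 4*exp(x) - 4 is ≥ 0 throughout, so the area is a single integral of |-4*x + 4*exp(x) - 4|.
∫[-2,3] (-4*x + 4*exp(x) - 4) dx = -30 - 4*exp(-2) + 4*exp(3).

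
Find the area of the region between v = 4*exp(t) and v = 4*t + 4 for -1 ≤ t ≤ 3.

On [-1, 3], (4*exp(t)) - (4*t + 4) = -4*t + 4*exp(t) - 4 is ≥ 0 throughout, so the area is a single integral of |-4*t + 4*exp(t) - 4|.
∫[-1,3] (-4*t + 4*exp(t) - 4) dt = -32 - 4*exp(-1) + 4*exp(3).

-32 - 4*exp(-1) + 4*exp(3)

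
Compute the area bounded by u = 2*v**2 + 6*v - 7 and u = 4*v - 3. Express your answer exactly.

9

Both boundary curves give u as a function of v, so integrate with respect to v. Setting them equal: 2*v**2 + 2*v - 4 = 0, i.e. 2*(v - 1)*(v + 2) = 0, so they meet at v = -2, 1.
For v in [-2, 1], u = 2*v**2 + 6*v - 7 is on the left; area = ∫[-2,1] (-(2*v**2 + 2*v - 4)) dv = 9.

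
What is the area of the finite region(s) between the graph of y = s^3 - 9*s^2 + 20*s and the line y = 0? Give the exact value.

131/4

The curve meets the s-axis where s^3 - 9*s^2 + 20*s = 0, i.e. s*(s - 5)*(s - 4) = 0, at s = 0, 4, 5.
On [0, 4] the curve lies above the axis; ∫[0,4] (s^3 - 9*s^2 + 20*s) ds = 32, giving area 32.
On [4, 5] the curve lies below the axis; ∫[4,5] (s^3 - 9*s^2 + 20*s) ds = -3/4, giving area 3/4.
Total area = 32 + 3/4 = 131/4.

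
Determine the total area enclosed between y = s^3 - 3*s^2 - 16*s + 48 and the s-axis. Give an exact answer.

517/2

The curve meets the s-axis where s^3 - 3*s^2 - 16*s + 48 = 0, i.e. (s - 4)*(s - 3)*(s + 4) = 0, at s = -4, 3, 4.
On [-4, 3] the curve lies above the axis; ∫[-4,3] (s^3 - 3*s^2 - 16*s + 48) ds = 1029/4, giving area 1029/4.
On [3, 4] the curve lies below the axis; ∫[3,4] (s^3 - 3*s^2 - 16*s + 48) ds = -5/4, giving area 5/4.
Total area = 1029/4 + 5/4 = 517/2.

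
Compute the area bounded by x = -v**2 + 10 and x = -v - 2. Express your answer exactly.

Both boundary curves give x as a function of v, so integrate with respect to v. Setting them equal: -v**2 + v + 12 = 0, i.e. -(v - 4)*(v + 3) = 0, so they meet at v = -3, 4.
For v in [-3, 4], x = -v**2 + 10 is on the right; area = ∫[-3,4] (-v**2 + v + 12) dv = 343/6.

343/6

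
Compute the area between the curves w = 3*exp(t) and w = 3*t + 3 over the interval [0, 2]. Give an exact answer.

On [0, 2], (3*exp(t)) - (3*t + 3) = -3*t + 3*exp(t) - 3 is ≥ 0 throughout, so the area is a single integral of |-3*t + 3*exp(t) - 3|.
∫[0,2] (-3*t + 3*exp(t) - 3) dt = -15 + 3*exp(2).

-15 + 3*exp(2)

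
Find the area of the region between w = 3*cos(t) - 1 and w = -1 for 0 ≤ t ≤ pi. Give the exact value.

6

The difference (3*cos(t) - 1) - (-1) = 3*cos(t) changes sign at t = pi/2 inside [0, pi], so split the integral there.
∫[0,pi/2] (3*cos(t)) dt = 3.
∫[pi/2,pi] (3*cos(t)) dt = -3; the area of that piece is 3.
Total area = 3 + 3 = 6.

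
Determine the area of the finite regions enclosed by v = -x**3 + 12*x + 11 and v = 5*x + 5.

131/4

Set the curves equal: -x**3 + 12*x + 11 = 5*x + 5, so -x**3 + 7*x + 6 = 0, which factors as -(x - 3)*(x + 1)*(x + 2) = 0. The curves meet at x = -2, -1, 3.
On [-2, -1], v = 5*x + 5 is on top; that piece has area ∫[-2,-1] (-(-x**3 + 7*x + 6)) dx = 3/4.
On [-1, 3], v = -x**3 + 12*x + 11 is on top; that piece has area ∫[-1,3] (-x**3 + 7*x + 6) dx = 32.
Total enclosed area = 3/4 + 32 = 131/4.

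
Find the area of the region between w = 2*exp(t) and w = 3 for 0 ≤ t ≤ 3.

The difference (2*exp(t)) - (3) = 2*exp(t) - 3 changes sign at t = log(3/2) inside [0, 3], so split the integral there.
∫[0,log(3/2)] (2*exp(t) - 3) dt = log(8/27) + 1; the area of that piece is -1 + log(27/8).
∫[log(3/2),3] (2*exp(t) - 3) dt = -12 - 3*log(2) + 3*log(3) + 2*exp(3).
Total area = (-1 + log(27/8)) + (-12 - 3*log(2) + 3*log(3) + 2*exp(3)) = -13 - 6*log(2) + 6*log(3) + 2*exp(3).

-13 - 6*log(2) + 6*log(3) + 2*exp(3)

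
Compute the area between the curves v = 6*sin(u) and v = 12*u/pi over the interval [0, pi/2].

On [0, pi/2], (6*sin(u)) - (12*u/pi) = -12*u/pi + 6*sin(u) is ≥ 0 throughout, so the area is a single integral of |-12*u/pi + 6*sin(u)|.
∫[0,pi/2] (-12*u/pi + 6*sin(u)) du = 6 - 3*pi/2.

6 - 3*pi/2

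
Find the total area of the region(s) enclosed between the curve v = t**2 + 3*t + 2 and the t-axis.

The curve meets the t-axis where t**2 + 3*t + 2 = 0, i.e. (t + 1)*(t + 2) = 0, at t = -2, -1.
On [-2, -1] the curve lies below the axis; ∫[-2,-1] (t**2 + 3*t + 2) dt = -1/6, giving area 1/6.

1/6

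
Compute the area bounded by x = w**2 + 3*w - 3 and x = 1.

Both boundary curves give x as a function of w, so integrate with respect to w. Setting them equal: w**2 + 3*w - 4 = 0, i.e. (w - 1)*(w + 4) = 0, so they meet at w = -4, 1.
For w in [-4, 1], x = w**2 + 3*w - 3 is on the left; area = ∫[-4,1] (-(w**2 + 3*w - 4)) dw = 125/6.

125/6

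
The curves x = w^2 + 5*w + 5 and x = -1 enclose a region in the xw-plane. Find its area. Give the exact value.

1/6

Both boundary curves give x as a function of w, so integrate with respect to w. Setting them equal: w^2 + 5*w + 6 = 0, i.e. (w + 2)*(w + 3) = 0, so they meet at w = -3, -2.
For w in [-3, -2], x = w^2 + 5*w + 5 is on the left; area = ∫[-3,-2] (-(w^2 + 5*w + 6)) dw = 1/6.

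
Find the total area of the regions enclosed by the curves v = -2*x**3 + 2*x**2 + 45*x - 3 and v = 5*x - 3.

2521/6

Set the curves equal: -2*x**3 + 2*x**2 + 45*x - 3 = 5*x - 3, so -2*x**3 + 2*x**2 + 40*x = 0, which factors as -2*x*(x - 5)*(x + 4) = 0. The curves meet at x = -4, 0, 5.
On [-4, 0], v = 5*x - 3 is on top; that piece has area ∫[-4,0] (-(-2*x**3 + 2*x**2 + 40*x)) dx = 448/3.
On [0, 5], v = -2*x**3 + 2*x**2 + 45*x - 3 is on top; that piece has area ∫[0,5] (-2*x**3 + 2*x**2 + 40*x) dx = 1625/6.
Total enclosed area = 448/3 + 1625/6 = 2521/6.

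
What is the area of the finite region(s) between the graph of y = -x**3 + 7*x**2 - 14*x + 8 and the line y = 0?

37/12

The curve meets the x-axis where -x**3 + 7*x**2 - 14*x + 8 = 0, i.e. -(x - 4)*(x - 2)*(x - 1) = 0, at x = 1, 2, 4.
On [1, 2] the curve lies below the axis; ∫[1,2] (-x**3 + 7*x**2 - 14*x + 8) dx = -5/12, giving area 5/12.
On [2, 4] the curve lies above the axis; ∫[2,4] (-x**3 + 7*x**2 - 14*x + 8) dx = 8/3, giving area 8/3.
Total area = 5/12 + 8/3 = 37/12.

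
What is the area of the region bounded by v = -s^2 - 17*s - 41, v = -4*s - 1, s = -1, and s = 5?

On [-1, 5], (-s^2 - 17*s - 41) - (-4*s - 1) = -s^2 - 13*s - 40 is ≤ 0 throughout, so the area is a single integral of |-s^2 - 13*s - 40|.
∫[-1,5] (-s^2 - 13*s - 40) ds = -438; the area of that piece is 438.

438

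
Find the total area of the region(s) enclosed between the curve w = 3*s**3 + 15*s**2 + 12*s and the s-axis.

71/2

The curve meets the s-axis where 3*s**3 + 15*s**2 + 12*s = 0, i.e. 3*s*(s + 1)*(s + 4) = 0, at s = -4, -1, 0.
On [-4, -1] the curve lies above the axis; ∫[-4,-1] (3*s**3 + 15*s**2 + 12*s) ds = 135/4, giving area 135/4.
On [-1, 0] the curve lies below the axis; ∫[-1,0] (3*s**3 + 15*s**2 + 12*s) ds = -7/4, giving area 7/4.
Total area = 135/4 + 7/4 = 71/2.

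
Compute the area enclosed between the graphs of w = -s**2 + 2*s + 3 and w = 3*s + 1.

Set the curves equal: -s**2 + 2*s + 3 = 3*s + 1, so -s**2 - s + 2 = 0, which factors as -(s - 1)*(s + 2) = 0. The curves meet at s = -2, 1.
On [-2, 1], w = -s**2 + 2*s + 3 is on top; that piece has area ∫[-2,1] (-s**2 - s + 2) ds = 9/2.

9/2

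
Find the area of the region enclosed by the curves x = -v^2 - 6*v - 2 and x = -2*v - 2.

Both boundary curves give x as a function of v, so integrate with respect to v. Setting them equal: -v^2 - 4*v = 0, i.e. -v*(v + 4) = 0, so they meet at v = -4, 0.
For v in [-4, 0], x = -v^2 - 6*v - 2 is on the right; area = ∫[-4,0] (-v^2 - 4*v) dv = 32/3.

32/3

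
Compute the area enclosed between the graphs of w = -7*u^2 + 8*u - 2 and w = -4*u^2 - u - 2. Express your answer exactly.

27/2

Set the curves equal: -7*u^2 + 8*u - 2 = -4*u^2 - u - 2, so -3*u^2 + 9*u = 0, which factors as -3*u*(u - 3) = 0. The curves meet at u = 0, 3.
On [0, 3], w = -7*u^2 + 8*u - 2 is on top; that piece has area ∫[0,3] (-3*u^2 + 9*u) du = 27/2.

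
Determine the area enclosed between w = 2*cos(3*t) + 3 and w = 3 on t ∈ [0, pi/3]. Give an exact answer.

The difference (2*cos(3*t) + 3) - (3) = 2*cos(3*t) changes sign at t = pi/6 inside [0, pi/3], so split the integral there.
∫[0,pi/6] (2*cos(3*t)) dt = 2/3.
∫[pi/6,pi/3] (2*cos(3*t)) dt = -2/3; the area of that piece is 2/3.
Total area = 2/3 + 2/3 = 4/3.

4/3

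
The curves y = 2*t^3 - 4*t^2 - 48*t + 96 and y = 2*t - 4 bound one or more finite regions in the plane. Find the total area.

Set the curves equal: 2*t^3 - 4*t^2 - 48*t + 96 = 2*t - 4, so 2*t^3 - 4*t^2 - 50*t + 100 = 0, which factors as 2*(t - 5)*(t - 2)*(t + 5) = 0. The curves meet at t = -5, 2, 5.
On [-5, 2], y = 2*t^3 - 4*t^2 - 48*t + 96 is on top; that piece has area ∫[-5,2] (2*t^3 - 4*t^2 - 50*t + 100) dt = 4459/6.
On [2, 5], y = 2*t - 4 is on top; that piece has area ∫[2,5] (-(2*t^3 - 4*t^2 - 50*t + 100)) dt = 153/2.
Total enclosed area = 4459/6 + 153/2 = 2459/3.

2459/3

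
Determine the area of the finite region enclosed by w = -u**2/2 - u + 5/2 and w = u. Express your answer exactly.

Set the curves equal: -u**2/2 - u + 5/2 = u, so -u**2/2 - 2*u + 5/2 = 0, which factors as -(u - 1)*(u + 5)/2 = 0. The curves meet at u = -5, 1.
On [-5, 1], w = -u**2/2 - u + 5/2 is on top; that piece has area ∫[-5,1] (-u**2/2 - 2*u + 5/2) du = 18.

18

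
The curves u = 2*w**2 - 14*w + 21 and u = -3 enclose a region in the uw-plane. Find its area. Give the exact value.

1/3

Both boundary curves give u as a function of w, so integrate with respect to w. Setting them equal: 2*w**2 - 14*w + 24 = 0, i.e. 2*(w - 4)*(w - 3) = 0, so they meet at w = 3, 4.
For w in [3, 4], u = 2*w**2 - 14*w + 21 is on the left; area = ∫[3,4] (-(2*w**2 - 14*w + 24)) dw = 1/3.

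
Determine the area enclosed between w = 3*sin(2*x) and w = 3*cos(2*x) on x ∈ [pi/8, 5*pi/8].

3*sqrt(2)

On [pi/8, 5*pi/8], (3*sin(2*x)) - (3*cos(2*x)) = 3*sin(2*x) - 3*cos(2*x) is ≥ 0 throughout, so the area is a single integral of |3*sin(2*x) - 3*cos(2*x)|.
∫[pi/8,5*pi/8] (3*sin(2*x) - 3*cos(2*x)) dx = 3*sqrt(2).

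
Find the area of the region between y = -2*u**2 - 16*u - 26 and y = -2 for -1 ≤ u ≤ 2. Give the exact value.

On [-1, 2], (-2*u**2 - 16*u - 26) - (-2) = -2*u**2 - 16*u - 24 is ≤ 0 throughout, so the area is a single integral of |-2*u**2 - 16*u - 24|.
∫[-1,2] (-2*u**2 - 16*u - 24) du = -102; the area of that piece is 102.

102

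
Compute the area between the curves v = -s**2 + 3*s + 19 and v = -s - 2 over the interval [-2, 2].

On [-2, 2], (-s**2 + 3*s + 19) - (-s - 2) = -s**2 + 4*s + 21 is ≥ 0 throughout, so the area is a single integral of |-s**2 + 4*s + 21|.
∫[-2,2] (-s**2 + 4*s + 21) ds = 236/3.

236/3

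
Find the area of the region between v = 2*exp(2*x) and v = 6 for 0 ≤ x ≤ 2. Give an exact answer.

-17 + 6*log(3) + exp(4)

The difference (2*exp(2*x)) - (6) = 2*exp(2*x) - 6 changes sign at x = log(3)/2 inside [0, 2], so split the integral there.
∫[0,log(3)/2] (2*exp(2*x) - 6) dx = 2 - log(27); the area of that piece is -2 + log(27).
∫[log(3)/2,2] (2*exp(2*x) - 6) dx = -15 + 3*log(3) + exp(4).
Total area = (-2 + log(27)) + (-15 + 3*log(3) + exp(4)) = -17 + 6*log(3) + exp(4).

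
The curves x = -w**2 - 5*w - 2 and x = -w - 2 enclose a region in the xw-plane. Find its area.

Both boundary curves give x as a function of w, so integrate with respect to w. Setting them equal: -w**2 - 4*w = 0, i.e. -w*(w + 4) = 0, so they meet at w = -4, 0.
For w in [-4, 0], x = -w**2 - 5*w - 2 is on the right; area = ∫[-4,0] (-w**2 - 4*w) dw = 32/3.

32/3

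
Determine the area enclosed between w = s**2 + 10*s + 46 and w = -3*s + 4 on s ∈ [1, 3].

On [1, 3], (s**2 + 10*s + 46) - (-3*s + 4) = s**2 + 13*s + 42 is ≥ 0 throughout, so the area is a single integral of |s**2 + 13*s + 42|.
∫[1,3] (s**2 + 13*s + 42) ds = 434/3.

434/3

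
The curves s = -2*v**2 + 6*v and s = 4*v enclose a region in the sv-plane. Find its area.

1/3

Both boundary curves give s as a function of v, so integrate with respect to v. Setting them equal: -2*v**2 + 2*v = 0, i.e. -2*v*(v - 1) = 0, so they meet at v = 0, 1.
For v in [0, 1], s = -2*v**2 + 6*v is on the right; area = ∫[0,1] (-2*v**2 + 2*v) dv = 1/3.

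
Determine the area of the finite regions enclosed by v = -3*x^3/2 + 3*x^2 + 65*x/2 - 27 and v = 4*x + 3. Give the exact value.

Set the curves equal: -3*x^3/2 + 3*x^2 + 65*x/2 - 27 = 4*x + 3, so -3*x^3/2 + 3*x^2 + 57*x/2 - 30 = 0, which factors as -3*(x - 5)*(x - 1)*(x + 4)/2 = 0. The curves meet at x = -4, 1, 5.
On [-4, 1], v = 4*x + 3 is on top; that piece has area ∫[-4,1] (-(-3*x^3/2 + 3*x^2 + 57*x/2 - 30)) dx = 1625/8.
On [1, 5], v = -3*x^3/2 + 3*x^2 + 65*x/2 - 27 is on top; that piece has area ∫[1,5] (-3*x^3/2 + 3*x^2 + 57*x/2 - 30) dx = 112.
Total enclosed area = 1625/8 + 112 = 2521/8.

2521/8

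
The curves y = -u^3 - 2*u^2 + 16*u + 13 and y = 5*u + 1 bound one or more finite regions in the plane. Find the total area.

Set the curves equal: -u^3 - 2*u^2 + 16*u + 13 = 5*u + 1, so -u^3 - 2*u^2 + 11*u + 12 = 0, which factors as -(u - 3)*(u + 1)*(u + 4) = 0. The curves meet at u = -4, -1, 3.
On [-4, -1], y = 5*u + 1 is on top; that piece has area ∫[-4,-1] (-(-u^3 - 2*u^2 + 11*u + 12)) du = 99/4.
On [-1, 3], y = -u^3 - 2*u^2 + 16*u + 13 is on top; that piece has area ∫[-1,3] (-u^3 - 2*u^2 + 11*u + 12) du = 160/3.
Total enclosed area = 99/4 + 160/3 = 937/12.

937/12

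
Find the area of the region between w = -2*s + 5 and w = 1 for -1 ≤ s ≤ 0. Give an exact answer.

On [-1, 0], (-2*s + 5) - (1) = -2*s + 4 is ≥ 0 throughout, so the area is a single integral of |-2*s + 4|.
∫[-1,0] (-2*s + 4) ds = 5.

5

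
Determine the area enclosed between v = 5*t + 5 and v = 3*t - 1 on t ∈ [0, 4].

40

On [0, 4], (5*t + 5) - (3*t - 1) = 2*t + 6 is ≥ 0 throughout, so the area is a single integral of |2*t + 6|.
∫[0,4] (2*t + 6) dt = 40.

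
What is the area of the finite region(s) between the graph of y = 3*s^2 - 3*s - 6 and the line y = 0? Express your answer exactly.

27/2

The curve meets the s-axis where 3*s^2 - 3*s - 6 = 0, i.e. 3*(s - 2)*(s + 1) = 0, at s = -1, 2.
On [-1, 2] the curve lies below the axis; ∫[-1,2] (3*s^2 - 3*s - 6) ds = -27/2, giving area 27/2.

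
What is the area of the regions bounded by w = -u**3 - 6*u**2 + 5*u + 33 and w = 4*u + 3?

Set the curves equal: -u**3 - 6*u**2 + 5*u + 33 = 4*u + 3, so -u**3 - 6*u**2 + u + 30 = 0, which factors as -(u - 2)*(u + 3)*(u + 5) = 0. The curves meet at u = -5, -3, 2.
On [-5, -3], w = 4*u + 3 is on top; that piece has area ∫[-5,-3] (-(-u**3 - 6*u**2 + u + 30)) du = 8.
On [-3, 2], w = -u**3 - 6*u**2 + 5*u + 33 is on top; that piece has area ∫[-3,2] (-u**3 - 6*u**2 + u + 30) du = 375/4.
Total enclosed area = 8 + 375/4 = 407/4.

407/4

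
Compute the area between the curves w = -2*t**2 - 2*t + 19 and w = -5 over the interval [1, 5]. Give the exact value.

The difference (-2*t**2 - 2*t + 19) - (-5) = -2*t**2 - 2*t + 24 changes sign at t = 3 inside [1, 5], so split the integral there.
∫[1,3] (-2*t**2 - 2*t + 24) dt = 68/3.
∫[3,5] (-2*t**2 - 2*t + 24) dt = -100/3; the area of that piece is 100/3.
Total area = 68/3 + 100/3 = 56.

56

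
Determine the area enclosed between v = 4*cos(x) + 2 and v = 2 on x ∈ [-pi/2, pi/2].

On [-pi/2, pi/2], (4*cos(x) + 2) - (2) = 4*cos(x) is ≥ 0 throughout, so the area is a single integral of |4*cos(x)|.
∫[-pi/2,pi/2] (4*cos(x)) dx = 8.

8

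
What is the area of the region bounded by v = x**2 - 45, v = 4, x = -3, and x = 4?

938/3

On [-3, 4], (x**2 - 45) - (4) = x**2 - 49 is ≤ 0 throughout, so the area is a single integral of |x**2 - 49|.
∫[-3,4] (x**2 - 49) dx = -938/3; the area of that piece is 938/3.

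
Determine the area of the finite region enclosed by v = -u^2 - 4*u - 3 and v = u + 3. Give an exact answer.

1/6

Set the curves equal: -u^2 - 4*u - 3 = u + 3, so -u^2 - 5*u - 6 = 0, which factors as -(u + 2)*(u + 3) = 0. The curves meet at u = -3, -2.
On [-3, -2], v = -u^2 - 4*u - 3 is on top; that piece has area ∫[-3,-2] (-u^2 - 5*u - 6) du = 1/6.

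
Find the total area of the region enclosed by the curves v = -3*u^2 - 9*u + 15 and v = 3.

125/2

Set the curves equal: -3*u^2 - 9*u + 15 = 3, so -3*u^2 - 9*u + 12 = 0, which factors as -3*(u - 1)*(u + 4) = 0. The curves meet at u = -4, 1.
On [-4, 1], v = -3*u^2 - 9*u + 15 is on top; that piece has area ∫[-4,1] (-3*u^2 - 9*u + 12) du = 125/2.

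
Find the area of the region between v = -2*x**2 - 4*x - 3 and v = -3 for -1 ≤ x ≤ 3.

112/3

The difference (-2*x**2 - 4*x - 3) - (-3) = -2*x**2 - 4*x changes sign at x = 0 inside [-1, 3], so split the integral there.
∫[-1,0] (-2*x**2 - 4*x) dx = 4/3.
∫[0,3] (-2*x**2 - 4*x) dx = -36; the area of that piece is 36.
Total area = 4/3 + 36 = 112/3.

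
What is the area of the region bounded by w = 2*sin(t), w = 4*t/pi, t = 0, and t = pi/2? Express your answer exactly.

On [0, pi/2], (2*sin(t)) - (4*t/pi) = -4*t/pi + 2*sin(t) is ≥ 0 throughout, so the area is a single integral of |-4*t/pi + 2*sin(t)|.
∫[0,pi/2] (-4*t/pi + 2*sin(t)) dt = 2 - pi/2.

2 - pi/2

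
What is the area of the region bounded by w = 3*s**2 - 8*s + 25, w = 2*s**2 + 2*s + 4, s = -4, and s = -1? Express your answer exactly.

159

On [-4, -1], (3*s**2 - 8*s + 25) - (2*s**2 + 2*s + 4) = s**2 - 10*s + 21 is ≥ 0 throughout, so the area is a single integral of |s**2 - 10*s + 21|.
∫[-4,-1] (s**2 - 10*s + 21) ds = 159.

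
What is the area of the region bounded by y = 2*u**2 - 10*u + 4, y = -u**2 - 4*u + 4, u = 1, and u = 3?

6

The difference (2*u**2 - 10*u + 4) - (-u**2 - 4*u + 4) = 3*u**2 - 6*u changes sign at u = 2 inside [1, 3], so split the integral there.
∫[1,2] (3*u**2 - 6*u) du = -2; the area of that piece is 2.
∫[2,3] (3*u**2 - 6*u) du = 4.
Total area = 2 + 4 = 6.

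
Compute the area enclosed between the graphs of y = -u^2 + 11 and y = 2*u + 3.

36

Set the curves equal: -u^2 + 11 = 2*u + 3, so -u^2 - 2*u + 8 = 0, which factors as -(u - 2)*(u + 4) = 0. The curves meet at u = -4, 2.
On [-4, 2], y = -u^2 + 11 is on top; that piece has area ∫[-4,2] (-u^2 - 2*u + 8) du = 36.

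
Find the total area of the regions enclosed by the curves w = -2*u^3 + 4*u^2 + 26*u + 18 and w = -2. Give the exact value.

1741/6

Set the curves equal: -2*u^3 + 4*u^2 + 26*u + 18 = -2, so -2*u^3 + 4*u^2 + 26*u + 20 = 0, which factors as -2*(u - 5)*(u + 1)*(u + 2) = 0. The curves meet at u = -2, -1, 5.
On [-2, -1], w = -2 is on top; that piece has area ∫[-2,-1] (-(-2*u^3 + 4*u^2 + 26*u + 20)) du = 13/6.
On [-1, 5], w = -2*u^3 + 4*u^2 + 26*u + 18 is on top; that piece has area ∫[-1,5] (-2*u^3 + 4*u^2 + 26*u + 20) du = 288.
Total enclosed area = 13/6 + 288 = 1741/6.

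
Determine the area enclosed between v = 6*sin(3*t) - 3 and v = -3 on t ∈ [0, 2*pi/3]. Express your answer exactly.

8

The difference (6*sin(3*t) - 3) - (-3) = 6*sin(3*t) changes sign at t = pi/3 inside [0, 2*pi/3], so split the integral there.
∫[0,pi/3] (6*sin(3*t)) dt = 4.
∫[pi/3,2*pi/3] (6*sin(3*t)) dt = -4; the area of that piece is 4.
Total area = 4 + 4 = 8.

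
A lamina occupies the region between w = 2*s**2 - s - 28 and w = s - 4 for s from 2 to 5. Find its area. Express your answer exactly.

91/3

The difference (2*s**2 - s - 28) - (s - 4) = 2*s**2 - 2*s - 24 changes sign at s = 4 inside [2, 5], so split the integral there.
∫[2,4] (2*s**2 - 2*s - 24) ds = -68/3; the area of that piece is 68/3.
∫[4,5] (2*s**2 - 2*s - 24) ds = 23/3.
Total area = 68/3 + 23/3 = 91/3.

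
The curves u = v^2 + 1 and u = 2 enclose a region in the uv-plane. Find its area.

4/3

Both boundary curves give u as a function of v, so integrate with respect to v. Setting them equal: v^2 - 1 = 0, i.e. (v - 1)*(v + 1) = 0, so they meet at v = -1, 1.
For v in [-1, 1], u = v^2 + 1 is on the left; area = ∫[-1,1] (-(v^2 - 1)) dv = 4/3.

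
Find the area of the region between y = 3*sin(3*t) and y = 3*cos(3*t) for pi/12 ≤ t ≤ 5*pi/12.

2*sqrt(2)

On [pi/12, 5*pi/12], (3*sin(3*t)) - (3*cos(3*t)) = 3*sin(3*t) - 3*cos(3*t) is ≥ 0 throughout, so the area is a single integral of |3*sin(3*t) - 3*cos(3*t)|.
∫[pi/12,5*pi/12] (3*sin(3*t) - 3*cos(3*t)) dt = 2*sqrt(2).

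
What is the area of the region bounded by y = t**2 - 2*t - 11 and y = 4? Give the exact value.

256/3

Set the curves equal: t**2 - 2*t - 11 = 4, so t**2 - 2*t - 15 = 0, which factors as (t - 5)*(t + 3) = 0. The curves meet at t = -3, 5.
On [-3, 5], y = 4 is on top; that piece has area ∫[-3,5] (-(t**2 - 2*t - 15)) dt = 256/3.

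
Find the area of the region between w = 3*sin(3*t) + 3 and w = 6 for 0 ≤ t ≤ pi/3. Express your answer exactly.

-2 + pi

On [0, pi/3], (3*sin(3*t) + 3) - (6) = 3*sin(3*t) - 3 is ≤ 0 throughout, so the area is a single integral of |3*sin(3*t) - 3|.
∫[0,pi/3] (3*sin(3*t) - 3) dt = 2 - pi; the area of that piece is -2 + pi.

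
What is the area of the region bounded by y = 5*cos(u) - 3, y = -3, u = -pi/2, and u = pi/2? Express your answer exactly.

On [-pi/2, pi/2], (5*cos(u) - 3) - (-3) = 5*cos(u) is ≥ 0 throughout, so the area is a single integral of |5*cos(u)|.
∫[-pi/2,pi/2] (5*cos(u)) du = 10.

10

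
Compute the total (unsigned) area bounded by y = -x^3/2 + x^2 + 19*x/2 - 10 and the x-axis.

2521/24

The curve meets the x-axis where -x^3/2 + x^2 + 19*x/2 - 10 = 0, i.e. -(x - 5)*(x - 1)*(x + 4)/2 = 0, at x = -4, 1, 5.
On [-4, 1] the curve lies below the axis; ∫[-4,1] (-x^3/2 + x^2 + 19*x/2 - 10) dx = -1625/24, giving area 1625/24.
On [1, 5] the curve lies above the axis; ∫[1,5] (-x^3/2 + x^2 + 19*x/2 - 10) dx = 112/3, giving area 112/3.
Total area = 1625/24 + 112/3 = 2521/24.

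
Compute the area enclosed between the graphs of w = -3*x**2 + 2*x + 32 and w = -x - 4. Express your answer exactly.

343/2

Set the curves equal: -3*x**2 + 2*x + 32 = -x - 4, so -3*x**2 + 3*x + 36 = 0, which factors as -3*(x - 4)*(x + 3) = 0. The curves meet at x = -3, 4.
On [-3, 4], w = -3*x**2 + 2*x + 32 is on top; that piece has area ∫[-3,4] (-3*x**2 + 3*x + 36) dx = 343/2.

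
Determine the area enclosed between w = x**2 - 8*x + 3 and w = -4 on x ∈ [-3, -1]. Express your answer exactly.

On [-3, -1], (x**2 - 8*x + 3) - (-4) = x**2 - 8*x + 7 is ≥ 0 throughout, so the area is a single integral of |x**2 - 8*x + 7|.
∫[-3,-1] (x**2 - 8*x + 7) dx = 164/3.

164/3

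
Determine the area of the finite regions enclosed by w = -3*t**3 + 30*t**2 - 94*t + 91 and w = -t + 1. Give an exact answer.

37/4

Set the curves equal: -3*t**3 + 30*t**2 - 94*t + 91 = -t + 1, so -3*t**3 + 30*t**2 - 93*t + 90 = 0, which factors as -3*(t - 5)*(t - 3)*(t - 2) = 0. The curves meet at t = 2, 3, 5.
On [2, 3], w = -t + 1 is on top; that piece has area ∫[2,3] (-(-3*t**3 + 30*t**2 - 93*t + 90)) dt = 5/4.
On [3, 5], w = -3*t**3 + 30*t**2 - 94*t + 91 is on top; that piece has area ∫[3,5] (-3*t**3 + 30*t**2 - 93*t + 90) dt = 8.
Total enclosed area = 5/4 + 8 = 37/4.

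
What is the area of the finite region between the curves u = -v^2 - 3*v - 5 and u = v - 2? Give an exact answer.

4/3

Both boundary curves give u as a function of v, so integrate with respect to v. Setting them equal: -v^2 - 4*v - 3 = 0, i.e. -(v + 1)*(v + 3) = 0, so they meet at v = -3, -1.
For v in [-3, -1], u = -v^2 - 3*v - 5 is on the right; area = ∫[-3,-1] (-v^2 - 4*v - 3) dv = 4/3.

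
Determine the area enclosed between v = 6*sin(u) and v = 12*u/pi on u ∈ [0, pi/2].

On [0, pi/2], (6*sin(u)) - (12*u/pi) = -12*u/pi + 6*sin(u) is ≥ 0 throughout, so the area is a single integral of |-12*u/pi + 6*sin(u)|.
∫[0,pi/2] (-12*u/pi + 6*sin(u)) du = 6 - 3*pi/2.

6 - 3*pi/2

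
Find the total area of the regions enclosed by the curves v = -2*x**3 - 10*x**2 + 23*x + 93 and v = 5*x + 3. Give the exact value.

Set the curves equal: -2*x**3 - 10*x**2 + 23*x + 93 = 5*x + 3, so -2*x**3 - 10*x**2 + 18*x + 90 = 0, which factors as -2*(x - 3)*(x + 3)*(x + 5) = 0. The curves meet at x = -5, -3, 3.
On [-5, -3], v = 5*x + 3 is on top; that piece has area ∫[-5,-3] (-(-2*x**3 - 10*x**2 + 18*x + 90)) dx = 56/3.
On [-3, 3], v = -2*x**3 - 10*x**2 + 23*x + 93 is on top; that piece has area ∫[-3,3] (-2*x**3 - 10*x**2 + 18*x + 90) dx = 360.
Total enclosed area = 56/3 + 360 = 1136/3.

1136/3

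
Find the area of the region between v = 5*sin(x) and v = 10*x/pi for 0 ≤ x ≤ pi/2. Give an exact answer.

5 - 5*pi/4

On [0, pi/2], (5*sin(x)) - (10*x/pi) = -10*x/pi + 5*sin(x) is ≥ 0 throughout, so the area is a single integral of |-10*x/pi + 5*sin(x)|.
∫[0,pi/2] (-10*x/pi + 5*sin(x)) dx = 5 - 5*pi/4.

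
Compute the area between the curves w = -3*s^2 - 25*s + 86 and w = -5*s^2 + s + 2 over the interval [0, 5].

535/3

On [0, 5], (-3*s^2 - 25*s + 86) - (-5*s^2 + s + 2) = 2*s^2 - 26*s + 84 is ≥ 0 throughout, so the area is a single integral of |2*s^2 - 26*s + 84|.
∫[0,5] (2*s^2 - 26*s + 84) ds = 535/3.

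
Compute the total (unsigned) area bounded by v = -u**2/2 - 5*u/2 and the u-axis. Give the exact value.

The curve meets the u-axis where -u**2/2 - 5*u/2 = 0, i.e. -u*(u + 5)/2 = 0, at u = -5, 0.
On [-5, 0] the curve lies above the axis; ∫[-5,0] (-u**2/2 - 5*u/2) du = 125/12, giving area 125/12.

125/12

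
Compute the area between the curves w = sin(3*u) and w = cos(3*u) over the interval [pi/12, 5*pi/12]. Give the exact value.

On [pi/12, 5*pi/12], (sin(3*u)) - (cos(3*u)) = sin(3*u) - cos(3*u) is ≥ 0 throughout, so the area is a single integral of |sin(3*u) - cos(3*u)|.
∫[pi/12,5*pi/12] (sin(3*u) - cos(3*u)) du = 2*sqrt(2)/3.

2*sqrt(2)/3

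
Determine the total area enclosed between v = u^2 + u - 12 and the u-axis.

343/6

The curve meets the u-axis where u^2 + u - 12 = 0, i.e. (u - 3)*(u + 4) = 0, at u = -4, 3.
On [-4, 3] the curve lies below the axis; ∫[-4,3] (u^2 + u - 12) du = -343/6, giving area 343/6.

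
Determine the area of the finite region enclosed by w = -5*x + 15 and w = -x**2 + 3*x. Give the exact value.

4/3

Set the curves equal: -5*x + 15 = -x**2 + 3*x, so x**2 - 8*x + 15 = 0, which factors as (x - 5)*(x - 3) = 0. The curves meet at x = 3, 5.
On [3, 5], w = -x**2 + 3*x is on top; that piece has area ∫[3,5] (-(x**2 - 8*x + 15)) dx = 4/3.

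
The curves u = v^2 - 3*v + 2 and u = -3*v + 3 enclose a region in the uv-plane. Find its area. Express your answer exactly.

Both boundary curves give u as a function of v, so integrate with respect to v. Setting them equal: v^2 - 1 = 0, i.e. (v - 1)*(v + 1) = 0, so they meet at v = -1, 1.
For v in [-1, 1], u = v^2 - 3*v + 2 is on the left; area = ∫[-1,1] (-(v^2 - 1)) dv = 4/3.

4/3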